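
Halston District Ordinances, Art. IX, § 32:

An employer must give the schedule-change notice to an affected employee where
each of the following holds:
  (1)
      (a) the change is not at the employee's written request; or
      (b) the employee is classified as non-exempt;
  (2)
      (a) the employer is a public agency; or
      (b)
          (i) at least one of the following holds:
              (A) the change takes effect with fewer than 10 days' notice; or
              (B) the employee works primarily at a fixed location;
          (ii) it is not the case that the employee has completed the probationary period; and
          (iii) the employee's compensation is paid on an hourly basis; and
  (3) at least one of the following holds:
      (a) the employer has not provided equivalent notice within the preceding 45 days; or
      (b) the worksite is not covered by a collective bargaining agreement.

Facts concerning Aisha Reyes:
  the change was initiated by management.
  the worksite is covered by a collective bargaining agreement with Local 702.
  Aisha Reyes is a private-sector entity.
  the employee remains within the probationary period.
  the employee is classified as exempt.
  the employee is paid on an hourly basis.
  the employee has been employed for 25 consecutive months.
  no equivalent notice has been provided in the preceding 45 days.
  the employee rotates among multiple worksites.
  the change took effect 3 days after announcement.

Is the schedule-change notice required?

(a) not employee-requested — holds.
(b) non-exempt — not satisfied.
(1) = T OR F = true.
(a) public agency — not satisfied.
(A) < 10 days' notice — holds.
(B) fixed location — not satisfied.
(i) = T OR F = true.
(ii) not (past probation) — holds.
(iii) hourly-paid — met.
(b): T AND T AND T → true.
(2) = F OR T = true.
(a) no recent notice — met.
(b) no CBA — not met.
So (3) is satisfied (T OR F).
So Overall is satisfied (T AND T AND T).

Yes — required.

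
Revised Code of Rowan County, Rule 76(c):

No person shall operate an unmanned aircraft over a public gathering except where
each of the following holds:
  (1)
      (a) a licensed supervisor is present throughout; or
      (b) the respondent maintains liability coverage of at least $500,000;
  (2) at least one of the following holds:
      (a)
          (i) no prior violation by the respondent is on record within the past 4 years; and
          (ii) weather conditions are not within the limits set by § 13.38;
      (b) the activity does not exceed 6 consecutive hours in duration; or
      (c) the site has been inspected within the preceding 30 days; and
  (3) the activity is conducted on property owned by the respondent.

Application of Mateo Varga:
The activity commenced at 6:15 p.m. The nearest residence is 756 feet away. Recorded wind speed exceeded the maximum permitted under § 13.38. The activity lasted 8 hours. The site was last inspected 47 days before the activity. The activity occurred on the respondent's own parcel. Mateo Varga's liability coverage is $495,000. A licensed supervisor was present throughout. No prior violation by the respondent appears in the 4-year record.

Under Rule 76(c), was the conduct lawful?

(a) supervisor present — holds.
(b) coverage ≥ $500,000 — fails.
(1) = T OR F = true.
(i) no prior violation — met.
(ii) not (weather ok) — holds.
(a): T AND T → true.
(b) ≤ 6 hrs duration — not satisfied.
(c) site inspected — fails.
So (2) is satisfied (T OR F OR F).
(3) own property — satisfied.
Overall: T AND T AND T → true.

Yes — lawful.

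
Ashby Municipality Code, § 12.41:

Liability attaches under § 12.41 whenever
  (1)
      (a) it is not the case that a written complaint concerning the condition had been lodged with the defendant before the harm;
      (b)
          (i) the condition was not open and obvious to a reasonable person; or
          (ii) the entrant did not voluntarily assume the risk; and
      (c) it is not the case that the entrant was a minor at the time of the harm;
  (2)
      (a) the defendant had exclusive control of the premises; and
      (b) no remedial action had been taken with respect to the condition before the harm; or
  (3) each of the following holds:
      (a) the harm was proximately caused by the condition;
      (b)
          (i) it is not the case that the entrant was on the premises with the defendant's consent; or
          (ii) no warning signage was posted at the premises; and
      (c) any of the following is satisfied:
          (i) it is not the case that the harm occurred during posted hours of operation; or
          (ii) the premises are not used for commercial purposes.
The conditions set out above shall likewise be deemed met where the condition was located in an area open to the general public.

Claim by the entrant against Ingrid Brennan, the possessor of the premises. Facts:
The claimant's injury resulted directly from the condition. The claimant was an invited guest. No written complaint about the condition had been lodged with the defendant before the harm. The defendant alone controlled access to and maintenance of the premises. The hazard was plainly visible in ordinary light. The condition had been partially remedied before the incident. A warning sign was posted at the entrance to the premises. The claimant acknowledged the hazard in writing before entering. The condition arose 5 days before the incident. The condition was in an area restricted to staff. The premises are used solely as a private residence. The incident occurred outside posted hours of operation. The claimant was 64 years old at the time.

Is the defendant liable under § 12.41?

No — not liable.

(a) not (complaint lodged) — satisfied.
(i) not open/obvious — not met.
(ii) no assumed risk — fails.
So (b) is not satisfied (F OR F).
(c) not (entrant a minor) — met.
(1) = T AND F AND T = false.
(a) exclusive control — met.
(b) no remedial action — not met.
(2): T AND F → false.
(a) proximate cause — satisfied.
(i) not (consent to enter) — fails.
(ii) no signage posted — not met.
(b): F OR F → false.
(i) not (during posted hours) — met.
(ii) not (commercial use) — met.
(c): T OR T → true.
(3) = T AND F AND T = false.
Overall = F OR F OR F = false.
Exception (public area) — not satisfied.
Result: main false OR exception false → false.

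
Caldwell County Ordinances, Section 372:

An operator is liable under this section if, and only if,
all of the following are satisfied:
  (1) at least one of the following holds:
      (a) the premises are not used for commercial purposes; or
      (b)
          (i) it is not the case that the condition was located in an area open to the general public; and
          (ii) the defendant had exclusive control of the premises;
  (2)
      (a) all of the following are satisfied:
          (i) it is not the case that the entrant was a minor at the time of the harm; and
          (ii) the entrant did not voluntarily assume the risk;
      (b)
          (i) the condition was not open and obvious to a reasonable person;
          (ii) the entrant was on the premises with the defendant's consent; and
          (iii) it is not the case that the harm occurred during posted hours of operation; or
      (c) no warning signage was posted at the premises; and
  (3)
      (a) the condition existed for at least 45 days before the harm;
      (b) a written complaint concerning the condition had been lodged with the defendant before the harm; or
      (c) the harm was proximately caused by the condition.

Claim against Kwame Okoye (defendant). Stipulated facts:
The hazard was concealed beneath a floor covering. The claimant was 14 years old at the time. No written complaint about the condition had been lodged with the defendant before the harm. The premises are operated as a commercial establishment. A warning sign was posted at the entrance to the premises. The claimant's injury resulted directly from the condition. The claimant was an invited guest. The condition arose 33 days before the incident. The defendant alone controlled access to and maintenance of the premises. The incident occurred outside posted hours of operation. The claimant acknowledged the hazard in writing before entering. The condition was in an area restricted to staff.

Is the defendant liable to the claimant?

Yes — liable.

(a) not (commercial use) — not satisfied.
(i) not (public area) — met.
(ii) exclusive control — holds.
(b) = T AND T = true.
(1) = F OR T = true.
(i) not (entrant a minor) — not satisfied.
(ii) no assumed risk — not met.
So (a) is not satisfied (F AND F).
(i) not open/obvious — met.
(ii) consent to enter — met.
(iii) not (during posted hours) — holds.
(b) = T AND T AND T = true.
(c) no signage posted — fails.
So (2) is satisfied (F OR T OR F).
(a) condition ≥45 days old — fails.
(b) complaint lodged — fails.
(c) proximate cause — satisfied.
So (3) is satisfied (F OR F OR T).
Overall = T AND T AND T = true.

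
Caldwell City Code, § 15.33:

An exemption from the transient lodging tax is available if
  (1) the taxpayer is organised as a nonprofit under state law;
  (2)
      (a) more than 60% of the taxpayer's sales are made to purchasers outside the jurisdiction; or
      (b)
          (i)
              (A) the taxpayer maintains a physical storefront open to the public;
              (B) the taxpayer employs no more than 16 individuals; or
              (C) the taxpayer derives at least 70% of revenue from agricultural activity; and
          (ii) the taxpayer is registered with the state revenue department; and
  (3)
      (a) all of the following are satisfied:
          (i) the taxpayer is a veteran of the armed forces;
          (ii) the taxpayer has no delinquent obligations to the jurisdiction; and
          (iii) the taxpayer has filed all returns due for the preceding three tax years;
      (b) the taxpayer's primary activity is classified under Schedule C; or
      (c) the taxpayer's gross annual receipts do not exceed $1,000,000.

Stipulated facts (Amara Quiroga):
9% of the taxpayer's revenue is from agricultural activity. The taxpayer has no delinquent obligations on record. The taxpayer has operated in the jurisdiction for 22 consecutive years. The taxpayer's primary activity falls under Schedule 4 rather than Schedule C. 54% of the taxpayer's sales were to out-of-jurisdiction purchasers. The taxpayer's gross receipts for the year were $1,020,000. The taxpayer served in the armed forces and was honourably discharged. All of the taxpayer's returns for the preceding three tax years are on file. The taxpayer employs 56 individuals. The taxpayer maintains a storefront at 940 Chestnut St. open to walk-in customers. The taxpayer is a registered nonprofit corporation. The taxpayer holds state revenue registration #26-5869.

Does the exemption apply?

Yes — exempt.

(1) nonprofit — satisfied.
(a) >60% out-of-jur. sales — not met.
(A) has storefront — met.
(B) ≤ 16 employees — fails.
(C) ≥70% agricultural — not satisfied.
So (i) is satisfied (T OR F OR F).
(ii) state-registered — holds.
(b) = T AND T = true.
(2): F OR T → true.
(i) veteran — holds.
(ii) no delinquency — holds.
(iii) returns current — holds.
(a) = T AND T AND T = true.
(b) Schedule C activity — not satisfied.
(c) receipts ≤ $1,000,000 — fails.
(3) = T OR F OR F = true.
So Overall is satisfied (T AND T AND T).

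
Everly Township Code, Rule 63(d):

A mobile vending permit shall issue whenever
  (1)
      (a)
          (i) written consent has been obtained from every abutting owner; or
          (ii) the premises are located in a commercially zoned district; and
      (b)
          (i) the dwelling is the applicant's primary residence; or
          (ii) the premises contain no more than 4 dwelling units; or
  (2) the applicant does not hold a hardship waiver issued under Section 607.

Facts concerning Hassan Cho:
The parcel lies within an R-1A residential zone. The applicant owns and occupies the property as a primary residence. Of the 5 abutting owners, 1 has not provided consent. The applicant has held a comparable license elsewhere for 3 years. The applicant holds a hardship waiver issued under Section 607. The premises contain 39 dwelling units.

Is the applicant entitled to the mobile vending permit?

(i) all abutters consent — not met.
(ii) commercially zoned — not satisfied.
(a) = F OR F = false.
(i) primary residence — satisfied.
(ii) ≤ 4 units — not satisfied.
(b): T OR F → true.
(1): F AND T → false.
(2) not (hardship waiver) — not satisfied.
So Overall is not satisfied (F OR F).

No — denied.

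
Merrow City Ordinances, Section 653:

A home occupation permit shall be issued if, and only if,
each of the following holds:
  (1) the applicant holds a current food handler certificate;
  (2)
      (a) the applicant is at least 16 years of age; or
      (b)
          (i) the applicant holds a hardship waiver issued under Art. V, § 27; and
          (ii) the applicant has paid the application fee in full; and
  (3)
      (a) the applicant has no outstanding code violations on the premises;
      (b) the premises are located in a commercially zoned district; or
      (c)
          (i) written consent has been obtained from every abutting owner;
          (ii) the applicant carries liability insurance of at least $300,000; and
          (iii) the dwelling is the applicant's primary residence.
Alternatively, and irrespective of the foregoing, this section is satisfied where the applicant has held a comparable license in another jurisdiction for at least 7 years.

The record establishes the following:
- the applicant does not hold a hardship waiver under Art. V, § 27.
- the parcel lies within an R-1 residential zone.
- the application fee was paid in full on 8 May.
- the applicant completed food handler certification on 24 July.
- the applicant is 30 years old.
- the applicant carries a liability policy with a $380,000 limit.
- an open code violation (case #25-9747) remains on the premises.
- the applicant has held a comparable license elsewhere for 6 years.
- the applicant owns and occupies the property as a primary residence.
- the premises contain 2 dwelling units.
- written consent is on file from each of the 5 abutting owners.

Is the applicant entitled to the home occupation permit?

Yes — granted.

(1) food handler cert. — met.
(a) age ≥ 16 — satisfied.
(i) hardship waiver — fails.
(ii) fee paid — holds.
(b): F AND T → false.
(2) = T OR F = true.
(a) no code violations — not satisfied.
(b) commercially zoned — not met.
(i) all abutters consent — holds.
(ii) insurance ≥ $300,000 — met.
(iii) primary residence — holds.
(c): T AND T AND T → true.
(3) = F OR F OR T = true.
Overall = T AND T AND T = true.
Exception (prior license ≥ 7 yr) — not satisfied.
Result: main true OR exception false → true.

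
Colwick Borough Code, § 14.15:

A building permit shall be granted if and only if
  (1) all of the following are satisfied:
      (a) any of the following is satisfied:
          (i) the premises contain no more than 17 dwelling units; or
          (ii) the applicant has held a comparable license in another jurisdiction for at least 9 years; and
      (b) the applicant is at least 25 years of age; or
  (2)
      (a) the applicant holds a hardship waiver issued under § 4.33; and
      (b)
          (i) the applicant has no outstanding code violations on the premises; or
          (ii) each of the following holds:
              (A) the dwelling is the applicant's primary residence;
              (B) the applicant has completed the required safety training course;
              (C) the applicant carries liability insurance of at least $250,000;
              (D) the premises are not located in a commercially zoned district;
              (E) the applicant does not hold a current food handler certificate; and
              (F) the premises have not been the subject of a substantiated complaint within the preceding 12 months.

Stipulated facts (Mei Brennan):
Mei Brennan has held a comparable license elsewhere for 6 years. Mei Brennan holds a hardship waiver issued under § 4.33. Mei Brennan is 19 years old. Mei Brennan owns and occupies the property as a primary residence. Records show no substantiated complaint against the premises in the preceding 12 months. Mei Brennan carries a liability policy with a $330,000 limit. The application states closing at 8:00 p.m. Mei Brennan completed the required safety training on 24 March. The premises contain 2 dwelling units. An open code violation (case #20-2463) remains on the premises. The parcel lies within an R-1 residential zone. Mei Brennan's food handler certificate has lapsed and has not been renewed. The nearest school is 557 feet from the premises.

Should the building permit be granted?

Yes — granted.

(i) ≤ 17 units — holds.
(ii) prior license ≥ 9 yr — fails.
(a) = T OR F = true.
(b) age ≥ 25 — fails.
(1) = T AND F = false.
(a) hardship waiver — holds.
(i) no code violations — fails.
(A) primary residence — satisfied.
(B) safety training — met.
(C) insurance ≥ $250,000 — satisfied.
(D) not (commercially zoned) — met.
(E) not (food handler cert.) — met.
(F) no complaint in 12 mo. — satisfied.
(ii): T AND T AND T AND T AND T AND T → true.
So (b) is satisfied (F OR T).
So (2) is satisfied (T AND T).
So Overall is satisfied (F OR T).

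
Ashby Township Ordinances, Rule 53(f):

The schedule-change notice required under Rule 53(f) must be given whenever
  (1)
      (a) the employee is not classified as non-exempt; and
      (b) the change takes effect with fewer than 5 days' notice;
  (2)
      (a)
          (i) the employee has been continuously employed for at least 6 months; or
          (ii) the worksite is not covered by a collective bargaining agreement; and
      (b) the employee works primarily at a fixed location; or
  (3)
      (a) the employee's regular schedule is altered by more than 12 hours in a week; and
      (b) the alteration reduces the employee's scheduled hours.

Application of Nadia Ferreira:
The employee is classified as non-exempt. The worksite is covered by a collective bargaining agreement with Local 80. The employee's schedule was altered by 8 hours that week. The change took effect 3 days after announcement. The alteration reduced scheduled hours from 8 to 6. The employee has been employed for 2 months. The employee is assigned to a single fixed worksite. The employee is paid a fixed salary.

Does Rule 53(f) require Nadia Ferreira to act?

No — not required.

(a) not (non-exempt) — fails.
(b) < 5 days' notice — satisfied.
(1): F AND T → false.
(i) tenure ≥ 6 mo. — fails.
(ii) no CBA — not satisfied.
(a) = F OR F = false.
(b) fixed location — holds.
So (2) is not satisfied (F AND T).
(a) schedule shift > 12h — fails.
(b) hours reduced — met.
So (3) is not satisfied (F AND T).
Overall = F OR F OR F = false.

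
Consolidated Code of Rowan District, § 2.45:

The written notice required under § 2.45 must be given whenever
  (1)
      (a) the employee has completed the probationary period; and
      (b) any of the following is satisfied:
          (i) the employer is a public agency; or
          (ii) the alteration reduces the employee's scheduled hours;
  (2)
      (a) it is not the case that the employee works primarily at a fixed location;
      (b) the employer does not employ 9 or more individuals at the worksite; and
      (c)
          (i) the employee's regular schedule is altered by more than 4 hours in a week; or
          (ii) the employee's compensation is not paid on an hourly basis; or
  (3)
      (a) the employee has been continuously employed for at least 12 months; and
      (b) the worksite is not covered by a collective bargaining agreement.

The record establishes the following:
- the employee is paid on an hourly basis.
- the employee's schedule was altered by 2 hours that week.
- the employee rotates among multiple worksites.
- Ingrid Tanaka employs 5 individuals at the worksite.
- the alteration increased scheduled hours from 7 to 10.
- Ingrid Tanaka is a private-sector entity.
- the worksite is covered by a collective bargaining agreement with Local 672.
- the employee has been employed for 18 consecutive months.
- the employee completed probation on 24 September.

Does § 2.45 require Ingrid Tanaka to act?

(a) past probation — holds.
(i) public agency — not satisfied.
(ii) hours reduced — fails.
So (b) is not satisfied (F OR F).
So (1) is not satisfied (T AND F).
(a) not (fixed location) — holds.
(b) not (≥ 9 at site) — met.
(i) schedule shift > 4h — not satisfied.
(ii) not (hourly-paid) — not satisfied.
(c) = F OR F = false.
(2) = T AND T AND F = false.
(a) tenure ≥ 12 mo. — satisfied.
(b) no CBA — fails.
(3): T AND F → false.
Overall: F OR F OR F → false.

No — not required.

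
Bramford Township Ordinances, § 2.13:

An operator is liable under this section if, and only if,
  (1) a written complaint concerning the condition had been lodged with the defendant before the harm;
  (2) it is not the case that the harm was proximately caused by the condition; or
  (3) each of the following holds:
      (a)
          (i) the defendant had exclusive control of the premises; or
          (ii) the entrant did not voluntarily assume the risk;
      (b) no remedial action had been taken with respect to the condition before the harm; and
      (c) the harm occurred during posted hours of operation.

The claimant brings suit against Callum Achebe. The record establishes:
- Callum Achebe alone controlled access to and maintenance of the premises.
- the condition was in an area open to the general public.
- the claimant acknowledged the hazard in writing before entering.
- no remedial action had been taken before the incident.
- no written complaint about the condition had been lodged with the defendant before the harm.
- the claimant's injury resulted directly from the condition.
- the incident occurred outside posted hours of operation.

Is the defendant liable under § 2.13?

(1) complaint lodged — fails.
(2) not (proximate cause) — not satisfied.
(i) exclusive control — holds.
(ii) no assumed risk — not satisfied.
(a) = T OR F = true.
(b) no remedial action — holds.
(c) during posted hours — not met.
So (3) is not satisfied (T AND T AND F).
Overall: F OR F OR F → false.

No — not liable.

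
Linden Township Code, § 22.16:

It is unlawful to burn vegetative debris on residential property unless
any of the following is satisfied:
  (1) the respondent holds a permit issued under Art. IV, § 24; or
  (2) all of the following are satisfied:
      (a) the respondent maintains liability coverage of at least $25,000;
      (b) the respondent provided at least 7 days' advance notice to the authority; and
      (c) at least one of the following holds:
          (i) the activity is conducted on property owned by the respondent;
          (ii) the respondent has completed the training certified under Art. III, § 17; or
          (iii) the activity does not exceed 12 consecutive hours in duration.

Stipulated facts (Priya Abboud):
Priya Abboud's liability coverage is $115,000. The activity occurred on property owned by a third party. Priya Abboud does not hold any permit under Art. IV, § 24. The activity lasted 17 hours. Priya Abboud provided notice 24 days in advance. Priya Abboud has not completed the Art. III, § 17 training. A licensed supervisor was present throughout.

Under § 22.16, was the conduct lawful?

No — unlawful.

(1) holds permit — not satisfied.
(a) coverage ≥ $25,000 — met.
(b) ≥7 days' notice — satisfied.
(i) own property — fails.
(ii) training certified — fails.
(iii) ≤ 12 hrs duration — not met.
(c) = F OR F OR F = false.
(2): T AND T AND F → false.
So Overall is not satisfied (F OR F).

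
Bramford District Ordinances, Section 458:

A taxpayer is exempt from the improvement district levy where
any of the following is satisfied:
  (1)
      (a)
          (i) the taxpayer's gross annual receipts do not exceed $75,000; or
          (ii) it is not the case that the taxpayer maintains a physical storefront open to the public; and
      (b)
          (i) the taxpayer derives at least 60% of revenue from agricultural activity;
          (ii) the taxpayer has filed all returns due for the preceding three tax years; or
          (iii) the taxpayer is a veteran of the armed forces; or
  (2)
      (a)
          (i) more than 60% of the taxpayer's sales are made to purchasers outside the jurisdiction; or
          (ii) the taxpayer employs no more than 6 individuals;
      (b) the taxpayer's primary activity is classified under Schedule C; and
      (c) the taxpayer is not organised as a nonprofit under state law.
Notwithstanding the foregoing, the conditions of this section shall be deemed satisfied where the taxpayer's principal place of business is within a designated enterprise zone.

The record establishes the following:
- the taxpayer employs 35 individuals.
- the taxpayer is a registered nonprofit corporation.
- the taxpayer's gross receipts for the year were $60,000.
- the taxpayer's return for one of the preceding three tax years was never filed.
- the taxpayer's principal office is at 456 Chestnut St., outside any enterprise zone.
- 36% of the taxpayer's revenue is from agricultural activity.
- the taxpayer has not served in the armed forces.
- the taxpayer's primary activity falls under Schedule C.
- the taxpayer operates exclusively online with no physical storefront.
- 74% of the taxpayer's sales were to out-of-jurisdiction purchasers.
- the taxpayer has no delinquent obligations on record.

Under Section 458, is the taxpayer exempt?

(i) receipts ≤ $75,000 — met.
(ii) not (has storefront) — holds.
So (a) is satisfied (T OR T).
(i) ≥60% agricultural — not met.
(ii) returns current — not satisfied.
(iii) veteran — not satisfied.
So (b) is not satisfied (F OR F OR F).
So (1) is not satisfied (T AND F).
(i) >60% out-of-jur. sales — holds.
(ii) ≤ 6 employees — fails.
(a) = T OR F = true.
(b) Schedule C activity — holds.
(c) not (nonprofit) — not satisfied.
(2): T AND T AND F → false.
Overall = F OR F = false.
Exception (in enterprise zone) — not satisfied.
Result: main false OR exception false → false.

No — not exempt.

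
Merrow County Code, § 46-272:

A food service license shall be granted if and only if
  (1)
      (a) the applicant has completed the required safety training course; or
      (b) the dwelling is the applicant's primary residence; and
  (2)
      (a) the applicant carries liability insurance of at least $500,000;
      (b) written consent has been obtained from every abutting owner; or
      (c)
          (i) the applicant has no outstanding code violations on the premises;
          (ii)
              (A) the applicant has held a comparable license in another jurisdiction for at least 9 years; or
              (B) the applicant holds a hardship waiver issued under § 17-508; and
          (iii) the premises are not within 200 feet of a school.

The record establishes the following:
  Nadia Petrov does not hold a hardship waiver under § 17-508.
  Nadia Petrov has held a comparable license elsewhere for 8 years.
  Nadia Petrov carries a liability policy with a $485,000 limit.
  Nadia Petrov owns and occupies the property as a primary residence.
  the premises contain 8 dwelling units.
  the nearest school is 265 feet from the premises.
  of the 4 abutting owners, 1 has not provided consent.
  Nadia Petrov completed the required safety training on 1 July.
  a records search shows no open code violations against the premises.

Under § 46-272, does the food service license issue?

No — denied.

(a) safety training — satisfied.
(b) primary residence — holds.
(1): T OR T → true.
(a) insurance ≥ $500,000 — not satisfied.
(b) all abutters consent — fails.
(i) no code violations — holds.
(A) prior license ≥ 9 yr — not met.
(B) hardship waiver — fails.
(ii): F OR F → false.
(iii) ≥200 ft from school — met.
(c): T AND F AND T → false.
(2): F OR F OR F → false.
So Overall is not satisfied (T AND F).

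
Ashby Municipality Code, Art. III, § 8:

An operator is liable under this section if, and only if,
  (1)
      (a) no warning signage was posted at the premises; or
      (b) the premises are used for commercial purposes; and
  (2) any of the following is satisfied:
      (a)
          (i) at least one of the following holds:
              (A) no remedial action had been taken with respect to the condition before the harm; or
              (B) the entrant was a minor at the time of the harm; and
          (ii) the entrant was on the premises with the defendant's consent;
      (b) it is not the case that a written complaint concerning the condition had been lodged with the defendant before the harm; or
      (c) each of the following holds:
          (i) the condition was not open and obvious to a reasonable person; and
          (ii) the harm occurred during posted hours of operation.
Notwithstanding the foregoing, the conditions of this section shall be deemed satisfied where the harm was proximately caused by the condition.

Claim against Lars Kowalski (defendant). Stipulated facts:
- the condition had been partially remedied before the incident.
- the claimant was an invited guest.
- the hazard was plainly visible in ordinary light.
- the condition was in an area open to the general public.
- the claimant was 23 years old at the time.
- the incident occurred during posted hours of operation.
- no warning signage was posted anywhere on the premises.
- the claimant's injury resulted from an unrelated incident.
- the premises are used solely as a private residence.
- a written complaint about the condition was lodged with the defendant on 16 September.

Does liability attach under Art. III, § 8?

(a) no signage posted — satisfied.
(b) commercial use — not satisfied.
(1) = T OR F = true.
(A) no remedial action — not satisfied.
(B) entrant a minor — not satisfied.
(i) = F OR F = false.
(ii) consent to enter — satisfied.
(a): F AND T → false.
(b) not (complaint lodged) — not met.
(i) not open/obvious — not satisfied.
(ii) during posted hours — holds.
(c) = F AND T = false.
(2) = F OR F OR F = false.
Overall: T AND F → false.
Exception (proximate cause) — not satisfied.
Result: main false OR exception false → false.

No — not liable.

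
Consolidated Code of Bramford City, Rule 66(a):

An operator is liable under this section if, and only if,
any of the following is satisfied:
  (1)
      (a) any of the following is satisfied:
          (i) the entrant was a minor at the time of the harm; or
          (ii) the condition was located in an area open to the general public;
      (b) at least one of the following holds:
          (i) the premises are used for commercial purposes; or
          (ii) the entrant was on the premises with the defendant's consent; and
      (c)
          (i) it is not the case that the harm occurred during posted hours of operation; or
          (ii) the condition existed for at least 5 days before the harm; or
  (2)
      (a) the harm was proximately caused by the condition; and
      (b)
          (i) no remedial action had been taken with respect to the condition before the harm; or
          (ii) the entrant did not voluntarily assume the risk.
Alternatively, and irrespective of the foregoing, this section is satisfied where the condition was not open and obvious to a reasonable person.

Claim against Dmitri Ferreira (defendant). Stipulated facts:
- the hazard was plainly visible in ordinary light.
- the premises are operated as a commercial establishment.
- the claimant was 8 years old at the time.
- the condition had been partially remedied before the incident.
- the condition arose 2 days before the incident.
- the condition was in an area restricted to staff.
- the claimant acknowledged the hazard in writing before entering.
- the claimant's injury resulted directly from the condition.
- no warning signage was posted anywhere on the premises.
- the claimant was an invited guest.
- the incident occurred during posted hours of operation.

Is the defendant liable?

(i) entrant a minor — satisfied.
(ii) public area — not met.
(a): T OR F → true.
(i) commercial use — holds.
(ii) consent to enter — satisfied.
(b) = T OR T = true.
(i) not (during posted hours) — not satisfied.
(ii) condition ≥5 days old — not satisfied.
(c): F OR F → false.
So (1) is not satisfied (T AND T AND F).
(a) proximate cause — satisfied.
(i) no remedial action — not satisfied.
(ii) no assumed risk — not met.
So (b) is not satisfied (F OR F).
(2) = T AND F = false.
Overall: F OR F → false.
Exception (not open/obvious) — not satisfied.
Result: main false OR exception false → false.

No — not liable.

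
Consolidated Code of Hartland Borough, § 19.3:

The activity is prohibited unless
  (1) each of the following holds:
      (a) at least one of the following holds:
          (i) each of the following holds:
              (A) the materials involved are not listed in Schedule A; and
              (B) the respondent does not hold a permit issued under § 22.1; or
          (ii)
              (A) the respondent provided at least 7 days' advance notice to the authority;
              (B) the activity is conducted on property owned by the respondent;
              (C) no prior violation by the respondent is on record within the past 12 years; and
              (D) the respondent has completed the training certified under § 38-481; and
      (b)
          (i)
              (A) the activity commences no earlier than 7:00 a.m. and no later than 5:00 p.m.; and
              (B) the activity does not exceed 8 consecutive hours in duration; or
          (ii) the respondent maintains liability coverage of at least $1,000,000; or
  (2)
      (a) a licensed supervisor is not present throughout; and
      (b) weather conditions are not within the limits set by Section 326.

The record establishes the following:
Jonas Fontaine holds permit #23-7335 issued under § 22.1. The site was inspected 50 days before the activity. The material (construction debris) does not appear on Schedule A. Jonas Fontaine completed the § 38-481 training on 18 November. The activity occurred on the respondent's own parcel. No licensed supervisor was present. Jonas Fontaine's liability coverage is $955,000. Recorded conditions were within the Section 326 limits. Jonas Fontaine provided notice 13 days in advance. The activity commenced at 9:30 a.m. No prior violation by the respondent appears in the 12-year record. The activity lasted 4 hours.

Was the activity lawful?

Yes — lawful.

(A) not (Schedule A material) — holds.
(B) not (holds permit) — not met.
(i): T AND F → false.
(A) ≥7 days' notice — holds.
(B) own property — met.
(C) no prior violation — satisfied.
(D) training certified — holds.
(ii) = T AND T AND T AND T = true.
(a) = F OR T = true.
(A) start within hours — met.
(B) ≤ 8 hrs duration — satisfied.
(i): T AND T → true.
(ii) coverage ≥ $1,000,000 — fails.
(b) = T OR F = true.
(1): T AND T → true.
(a) not (supervisor present) — met.
(b) not (weather ok) — not met.
(2) = T AND F = false.
Overall: T OR F → true.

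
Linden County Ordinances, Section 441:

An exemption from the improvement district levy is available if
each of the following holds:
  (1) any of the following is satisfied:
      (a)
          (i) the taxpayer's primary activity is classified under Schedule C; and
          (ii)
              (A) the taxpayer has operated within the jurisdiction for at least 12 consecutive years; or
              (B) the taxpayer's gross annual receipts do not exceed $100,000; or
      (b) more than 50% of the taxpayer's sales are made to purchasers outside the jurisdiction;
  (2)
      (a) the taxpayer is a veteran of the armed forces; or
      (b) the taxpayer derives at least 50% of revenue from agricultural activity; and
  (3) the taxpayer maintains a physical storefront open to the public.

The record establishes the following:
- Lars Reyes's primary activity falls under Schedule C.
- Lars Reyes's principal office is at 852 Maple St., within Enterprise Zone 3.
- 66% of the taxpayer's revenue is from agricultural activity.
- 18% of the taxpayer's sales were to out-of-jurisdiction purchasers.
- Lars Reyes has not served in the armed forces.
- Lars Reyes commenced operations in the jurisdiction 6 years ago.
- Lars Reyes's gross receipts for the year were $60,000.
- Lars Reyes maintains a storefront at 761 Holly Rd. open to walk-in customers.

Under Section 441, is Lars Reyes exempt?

Yes — exempt.

(i) Schedule C activity — holds.
(A) ≥ 12 yrs in jurisdiction — fails.
(B) receipts ≤ $100,000 — satisfied.
(ii): F OR T → true.
(a): T AND T → true.
(b) >50% out-of-jur. sales — not met.
(1): T OR F → true.
(a) veteran — not satisfied.
(b) ≥50% agricultural — met.
(2): F OR T → true.
(3) has storefront — satisfied.
Overall: T AND T AND T → true.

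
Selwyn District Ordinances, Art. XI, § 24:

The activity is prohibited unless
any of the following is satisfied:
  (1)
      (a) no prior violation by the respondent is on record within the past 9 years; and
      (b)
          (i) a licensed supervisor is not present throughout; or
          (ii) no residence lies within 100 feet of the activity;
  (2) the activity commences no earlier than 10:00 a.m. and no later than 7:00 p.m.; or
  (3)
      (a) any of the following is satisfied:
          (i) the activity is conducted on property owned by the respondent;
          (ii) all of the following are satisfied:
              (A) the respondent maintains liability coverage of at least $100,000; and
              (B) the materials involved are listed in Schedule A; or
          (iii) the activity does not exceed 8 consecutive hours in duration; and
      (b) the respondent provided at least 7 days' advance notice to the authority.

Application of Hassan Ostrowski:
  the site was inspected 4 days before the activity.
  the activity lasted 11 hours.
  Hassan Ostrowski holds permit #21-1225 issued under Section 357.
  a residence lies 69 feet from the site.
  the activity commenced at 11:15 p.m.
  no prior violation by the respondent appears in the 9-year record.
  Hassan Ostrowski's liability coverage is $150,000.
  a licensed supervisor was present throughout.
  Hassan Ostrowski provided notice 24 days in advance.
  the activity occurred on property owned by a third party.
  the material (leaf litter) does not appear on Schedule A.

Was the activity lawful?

(a) no prior violation — satisfied.
(i) not (supervisor present) — not met.
(ii) no residence in 100 ft — not met.
(b): F OR F → false.
(1) = T AND F = false.
(2) start within hours — not met.
(i) own property — not met.
(A) coverage ≥ $100,000 — holds.
(B) Schedule A material — not met.
(ii): T AND F → false.
(iii) ≤ 8 hrs duration — not satisfied.
So (a) is not satisfied (F OR F OR F).
(b) ≥7 days' notice — satisfied.
So (3) is not satisfied (F AND T).
Overall: F OR F OR F → false.

No — unlawful.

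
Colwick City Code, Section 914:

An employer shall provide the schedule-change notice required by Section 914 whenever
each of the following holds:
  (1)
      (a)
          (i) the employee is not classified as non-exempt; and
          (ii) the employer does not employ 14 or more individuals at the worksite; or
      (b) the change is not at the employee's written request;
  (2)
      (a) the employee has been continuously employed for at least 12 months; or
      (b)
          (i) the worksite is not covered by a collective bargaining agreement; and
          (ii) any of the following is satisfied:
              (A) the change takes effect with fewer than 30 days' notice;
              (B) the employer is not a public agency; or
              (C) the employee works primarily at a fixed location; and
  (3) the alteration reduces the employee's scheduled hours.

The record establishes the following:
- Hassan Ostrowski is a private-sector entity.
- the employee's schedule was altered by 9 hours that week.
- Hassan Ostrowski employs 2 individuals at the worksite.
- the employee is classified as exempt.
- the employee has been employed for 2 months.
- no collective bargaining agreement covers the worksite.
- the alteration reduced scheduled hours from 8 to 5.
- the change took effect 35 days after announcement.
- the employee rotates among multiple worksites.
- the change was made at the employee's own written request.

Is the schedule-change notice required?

Yes — required.

(i) not (non-exempt) — holds.
(ii) not (≥ 14 at site) — satisfied.
(a) = T AND T = true.
(b) not employee-requested — not met.
(1) = T OR F = true.
(a) tenure ≥ 12 mo. — not satisfied.
(i) no CBA — met.
(A) < 30 days' notice — fails.
(B) not (public agency) — satisfied.
(C) fixed location — not satisfied.
So (ii) is satisfied (F OR T OR F).
(b) = T AND T = true.
(2) = F OR T = true.
(3) hours reduced — satisfied.
So Overall is satisfied (T AND T AND T).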